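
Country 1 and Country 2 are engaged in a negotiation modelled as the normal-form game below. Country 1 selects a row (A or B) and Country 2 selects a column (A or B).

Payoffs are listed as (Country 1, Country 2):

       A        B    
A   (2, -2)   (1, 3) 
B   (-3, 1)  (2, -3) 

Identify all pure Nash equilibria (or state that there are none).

none

(A, A): Country 2 prefers B (3 > -2) — not an equilibrium.
(A, B): Country 1 prefers B (2 > 1) — not an equilibrium.
(B, A): Country 1 prefers A (2 > -3) — not an equilibrium.
(B, B): Country 2 prefers A (1 > -3) — not an equilibrium.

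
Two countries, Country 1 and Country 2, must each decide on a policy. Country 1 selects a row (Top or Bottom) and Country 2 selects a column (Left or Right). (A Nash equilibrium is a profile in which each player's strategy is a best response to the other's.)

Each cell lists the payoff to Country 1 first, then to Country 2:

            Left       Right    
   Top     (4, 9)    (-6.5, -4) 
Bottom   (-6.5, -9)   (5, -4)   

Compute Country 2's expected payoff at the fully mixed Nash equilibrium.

First find x, the probability Country 1 plays Top, from Country 2's indifference between Left and Right: 9x − 9(1−x) = −4x − 4(1−x), giving x = 5/18.
Since Country 2 is indifferent in equilibrium, Country 2's expected payoff equals the payoff from either column against (5/18, 13/18). Using Left: 9(5/18) − 9(13/18) = -4.

-4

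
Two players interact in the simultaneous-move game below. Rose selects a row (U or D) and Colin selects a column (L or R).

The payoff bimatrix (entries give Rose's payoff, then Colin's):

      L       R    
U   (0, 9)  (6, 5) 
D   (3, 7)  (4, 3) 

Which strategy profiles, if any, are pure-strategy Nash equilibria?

(U, L): Rose prefers D (3 > 0) — not an equilibrium.
(U, R): Colin prefers L (9 > 5) — not an equilibrium.
(D, L): Rose gets 3 ≥ 0 from U, and Colin gets 7 ≥ 3 from R — Nash equilibrium.
(D, R): Rose prefers U (6 > 4); Colin prefers L (7 > 3) — not an equilibrium.

(D, L)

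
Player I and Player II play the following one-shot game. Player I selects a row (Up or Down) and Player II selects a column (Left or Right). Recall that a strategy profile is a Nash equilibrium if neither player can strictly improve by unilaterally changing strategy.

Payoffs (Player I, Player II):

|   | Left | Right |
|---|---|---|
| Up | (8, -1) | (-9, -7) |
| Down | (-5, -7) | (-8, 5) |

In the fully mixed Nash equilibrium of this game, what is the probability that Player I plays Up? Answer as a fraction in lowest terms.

Let p be the probability that Player I plays Up. In a completely mixed equilibrium, Player II must be indifferent between Left and Right.
Player II's expected payoff from Left is −p − 7(1−p); from Right it is −7p + 5(1−p).
Setting these equal: 6p − 7 = −12p + 5, so p = 2/3.

2/3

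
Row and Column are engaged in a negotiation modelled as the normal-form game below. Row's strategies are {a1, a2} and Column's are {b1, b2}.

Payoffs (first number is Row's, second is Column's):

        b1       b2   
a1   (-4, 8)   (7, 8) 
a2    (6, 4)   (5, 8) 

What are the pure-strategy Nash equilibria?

(a1, b2)

(a1, b1): Row prefers a2 (6 > -4) — not an equilibrium.
(a1, b2): Row gets 7 ≥ 5 from a2, and Column gets 8 ≥ 8 from b1 — Nash equilibrium.
(a2, b1): Column prefers b2 (8 > 4) — not an equilibrium.
(a2, b2): Row prefers a1 (7 > 5) — not an equilibrium.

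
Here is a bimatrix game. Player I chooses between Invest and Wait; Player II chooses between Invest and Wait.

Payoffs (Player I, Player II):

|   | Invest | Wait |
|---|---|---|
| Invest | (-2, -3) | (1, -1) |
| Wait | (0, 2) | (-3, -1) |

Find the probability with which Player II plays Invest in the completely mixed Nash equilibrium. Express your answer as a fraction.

2/3

Let q be the probability that Player II plays Invest. In a completely mixed equilibrium, Player I must be indifferent between Invest and Wait.
Player I's expected payoff from Invest is −2q + (1−q); from Wait it is −3(1−q).
Setting these equal: −3q + 1 = 3q − 3, so q = 2/3.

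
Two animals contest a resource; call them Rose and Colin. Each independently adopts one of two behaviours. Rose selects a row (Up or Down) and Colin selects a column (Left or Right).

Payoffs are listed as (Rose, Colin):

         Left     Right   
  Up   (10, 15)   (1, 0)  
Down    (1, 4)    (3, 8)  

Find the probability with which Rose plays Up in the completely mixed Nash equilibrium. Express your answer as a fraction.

Let x be the probability that Rose plays Up. In a completely mixed equilibrium, Colin must be indifferent between Left and Right.
Colin's expected payoff from Left is 15x + 4(1−x); from Right it is 8(1−x).
Setting these equal: 11x + 4 = −8x + 8, so x = 4/19.

4/19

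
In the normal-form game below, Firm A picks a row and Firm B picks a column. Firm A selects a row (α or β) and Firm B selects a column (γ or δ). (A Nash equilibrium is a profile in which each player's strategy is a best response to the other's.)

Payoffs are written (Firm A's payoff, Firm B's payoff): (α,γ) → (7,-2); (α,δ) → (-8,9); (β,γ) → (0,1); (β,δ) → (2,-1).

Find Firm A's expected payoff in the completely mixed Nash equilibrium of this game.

14/17

First find y, the probability Firm B plays γ, from Firm A's indifference between α and β: 7y − 8(1−y) = 2(1−y), giving y = 10/17.
Since Firm A is indifferent in equilibrium, Firm A's expected payoff equals the payoff from either row against (10/17, 7/17). Using α: 7(10/17) − 8(7/17) = 14/17.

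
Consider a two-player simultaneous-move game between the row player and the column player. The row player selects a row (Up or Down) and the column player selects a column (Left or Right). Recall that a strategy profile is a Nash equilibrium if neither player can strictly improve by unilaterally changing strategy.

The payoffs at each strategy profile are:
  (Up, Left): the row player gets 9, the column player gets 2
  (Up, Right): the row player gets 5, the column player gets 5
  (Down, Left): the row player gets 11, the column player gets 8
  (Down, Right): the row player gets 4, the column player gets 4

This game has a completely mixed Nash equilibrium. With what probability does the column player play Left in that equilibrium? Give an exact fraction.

Let c be the probability that the column player plays Left. In a completely mixed equilibrium, the row player must be indifferent between Up and Down.
The row player's expected payoff from Up is 9c + 5(1−c); from Down it is 11c + 4(1−c).
Setting these equal: 4c + 5 = 7c + 4, so c = 1/3.

1/3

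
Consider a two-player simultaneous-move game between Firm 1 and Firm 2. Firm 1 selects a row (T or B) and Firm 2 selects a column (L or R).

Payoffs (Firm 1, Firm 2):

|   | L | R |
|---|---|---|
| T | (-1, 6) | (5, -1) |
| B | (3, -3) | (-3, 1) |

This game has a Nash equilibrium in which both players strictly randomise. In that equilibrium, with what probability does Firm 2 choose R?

Let q be the probability that Firm 2 plays L. In a completely mixed equilibrium, Firm 1 must be indifferent between T and B.
Firm 1's expected payoff from T is −q + 5(1−q); from B it is 3q − 3(1−q).
Setting these equal: −6q + 5 = 6q − 3, so q = 2/3.
Therefore Firm 2 plays R with probability 1 − 2/3 = 1/3.

1/3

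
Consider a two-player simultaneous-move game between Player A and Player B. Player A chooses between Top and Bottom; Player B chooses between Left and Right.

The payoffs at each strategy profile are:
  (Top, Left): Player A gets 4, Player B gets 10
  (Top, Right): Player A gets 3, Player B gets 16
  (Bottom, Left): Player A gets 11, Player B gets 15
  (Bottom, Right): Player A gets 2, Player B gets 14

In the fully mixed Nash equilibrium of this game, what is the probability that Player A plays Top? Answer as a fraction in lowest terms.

Let r be the probability that Player A plays Top. In a completely mixed equilibrium, Player B must be indifferent between Left and Right.
Player B's expected payoff from Left is 10r + 15(1−r); from Right it is 16r + 14(1−r).
Setting these equal: −5r + 15 = 2r + 14, so r = 1/7.

1/7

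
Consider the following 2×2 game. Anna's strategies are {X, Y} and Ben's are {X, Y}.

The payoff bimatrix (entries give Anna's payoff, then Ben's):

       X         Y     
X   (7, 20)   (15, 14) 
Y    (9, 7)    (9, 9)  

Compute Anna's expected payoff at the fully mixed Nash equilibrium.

9

First find y, the probability Ben plays X, from Anna's indifference between X and Y: 7y + 15(1−y) = 9y + 9(1−y), giving y = 3/4.
Since Anna is indifferent in equilibrium, Anna's expected payoff equals the payoff from either row against (3/4, 1/4). Using X: 7(3/4) + 15(1/4) = 9.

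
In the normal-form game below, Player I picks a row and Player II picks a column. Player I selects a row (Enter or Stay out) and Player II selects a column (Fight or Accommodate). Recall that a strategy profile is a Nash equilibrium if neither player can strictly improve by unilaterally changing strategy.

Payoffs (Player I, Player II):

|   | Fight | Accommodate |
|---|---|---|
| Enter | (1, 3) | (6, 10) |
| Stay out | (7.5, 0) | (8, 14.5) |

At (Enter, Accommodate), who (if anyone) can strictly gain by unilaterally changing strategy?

Player I at (Enter, Accommodate) earns 6; deviating to Stay out yields 8 — a strict improvement.
Player II earns 10; deviating to Fight yields 3 — not better.
Only Player I has a strictly profitable deviation.

Player I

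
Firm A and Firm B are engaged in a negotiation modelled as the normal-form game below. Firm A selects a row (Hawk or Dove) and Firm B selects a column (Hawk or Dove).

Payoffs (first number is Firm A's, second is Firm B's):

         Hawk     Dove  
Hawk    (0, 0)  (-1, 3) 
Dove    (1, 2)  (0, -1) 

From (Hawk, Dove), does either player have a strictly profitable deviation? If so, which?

Firm A at (Hawk, Dove) earns -1; deviating to Dove yields 0 — a strict improvement.
Firm B earns 3; deviating to Hawk yields 0 — not better.
Only Firm A has a strictly profitable deviation.

Firm A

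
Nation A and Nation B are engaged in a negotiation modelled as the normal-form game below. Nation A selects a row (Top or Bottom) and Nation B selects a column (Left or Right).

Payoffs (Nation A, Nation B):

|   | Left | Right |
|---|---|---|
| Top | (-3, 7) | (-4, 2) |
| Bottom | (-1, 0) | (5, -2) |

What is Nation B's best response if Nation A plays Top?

Against Top, Nation B earns 7 from Left and 2 from Right.
So Left is the best response.

Left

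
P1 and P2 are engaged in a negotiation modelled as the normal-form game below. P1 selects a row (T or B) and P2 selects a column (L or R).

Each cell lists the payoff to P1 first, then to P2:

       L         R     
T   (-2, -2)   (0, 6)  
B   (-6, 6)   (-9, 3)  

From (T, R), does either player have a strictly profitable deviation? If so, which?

P1 at (T, R) earns 0; deviating to B yields -9 — not better.
P2 earns 6; deviating to L yields -2 — not better.
Neither player can strictly improve; the profile is a Nash equilibrium.

Neither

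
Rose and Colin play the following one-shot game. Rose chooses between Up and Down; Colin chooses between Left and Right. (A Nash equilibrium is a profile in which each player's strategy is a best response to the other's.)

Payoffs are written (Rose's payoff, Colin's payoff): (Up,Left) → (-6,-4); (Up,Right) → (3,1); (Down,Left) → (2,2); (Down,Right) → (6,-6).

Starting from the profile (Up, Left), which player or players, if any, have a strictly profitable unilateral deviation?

Both

Rose at (Up, Left) earns -6; deviating to Down yields 2 — a strict improvement.
Colin earns -4; deviating to Right yields 1 — a strict improvement.
Both Rose and Colin have strictly profitable deviations.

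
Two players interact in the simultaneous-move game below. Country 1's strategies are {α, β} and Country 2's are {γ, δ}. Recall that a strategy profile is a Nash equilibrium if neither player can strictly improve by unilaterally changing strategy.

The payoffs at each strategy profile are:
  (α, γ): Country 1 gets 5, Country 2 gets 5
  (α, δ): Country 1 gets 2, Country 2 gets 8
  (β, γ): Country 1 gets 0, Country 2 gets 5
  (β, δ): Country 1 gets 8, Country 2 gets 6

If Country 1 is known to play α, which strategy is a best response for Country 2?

Against α, Country 2 earns 5 from γ and 8 from δ.
So δ is the best response.

δ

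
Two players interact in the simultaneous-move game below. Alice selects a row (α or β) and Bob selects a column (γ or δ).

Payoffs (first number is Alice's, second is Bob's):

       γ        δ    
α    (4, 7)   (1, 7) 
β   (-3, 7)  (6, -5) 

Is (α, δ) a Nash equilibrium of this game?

At (α, δ), Alice earns 1; switching to β would give 6, so Alice would deviate.
Bob earns 7; switching to γ would give 7, so Bob has no profitable deviation.
Since at least one player can profitably deviate, this is not a Nash equilibrium.

No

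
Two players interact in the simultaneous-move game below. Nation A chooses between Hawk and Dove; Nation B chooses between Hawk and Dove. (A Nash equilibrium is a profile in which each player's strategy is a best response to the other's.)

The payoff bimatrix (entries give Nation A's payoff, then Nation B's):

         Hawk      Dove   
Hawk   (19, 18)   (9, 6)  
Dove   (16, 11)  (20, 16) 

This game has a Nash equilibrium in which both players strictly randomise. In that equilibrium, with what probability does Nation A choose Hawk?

Let p be the probability that Nation A plays Hawk. In a completely mixed equilibrium, Nation B must be indifferent between Hawk and Dove.
Nation B's expected payoff from Hawk is 18p + 11(1−p); from Dove it is 6p + 16(1−p).
Setting these equal: 7p + 11 = −10p + 16, so p = 5/17.

5/17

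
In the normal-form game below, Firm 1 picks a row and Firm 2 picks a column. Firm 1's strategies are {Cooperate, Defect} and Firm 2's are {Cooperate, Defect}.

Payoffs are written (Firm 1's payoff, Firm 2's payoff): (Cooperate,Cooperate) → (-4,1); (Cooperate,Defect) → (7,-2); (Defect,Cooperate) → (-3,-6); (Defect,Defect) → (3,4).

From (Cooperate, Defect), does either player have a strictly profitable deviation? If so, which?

Firm 1 at (Cooperate, Defect) earns 7; deviating to Defect yields 3 — not better.
Firm 2 earns -2; deviating to Cooperate yields 1 — a strict improvement.
Only Firm 2 has a strictly profitable deviation.

Firm 2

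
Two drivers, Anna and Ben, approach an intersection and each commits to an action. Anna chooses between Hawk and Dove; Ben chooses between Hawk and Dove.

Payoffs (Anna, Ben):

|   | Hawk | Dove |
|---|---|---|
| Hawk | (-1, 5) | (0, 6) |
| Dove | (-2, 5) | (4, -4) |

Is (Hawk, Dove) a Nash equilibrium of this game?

No

At (Hawk, Dove), Anna earns 0; switching to Dove would give 4, so Anna would deviate.
Ben earns 6; switching to Hawk would give 5, so Ben has no profitable deviation.
Since at least one player can profitably deviate, this is not a Nash equilibrium.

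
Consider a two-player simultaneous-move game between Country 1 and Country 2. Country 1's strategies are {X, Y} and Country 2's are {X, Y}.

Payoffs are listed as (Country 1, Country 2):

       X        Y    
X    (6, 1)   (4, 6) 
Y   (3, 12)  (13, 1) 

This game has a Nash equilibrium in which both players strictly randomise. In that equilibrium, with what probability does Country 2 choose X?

3/4

Let q be the probability that Country 2 plays X. In a completely mixed equilibrium, Country 1 must be indifferent between X and Y.
Country 1's expected payoff from X is 6q + 4(1−q); from Y it is 3q + 13(1−q).
Setting these equal: 2q + 4 = −10q + 13, so q = 3/4.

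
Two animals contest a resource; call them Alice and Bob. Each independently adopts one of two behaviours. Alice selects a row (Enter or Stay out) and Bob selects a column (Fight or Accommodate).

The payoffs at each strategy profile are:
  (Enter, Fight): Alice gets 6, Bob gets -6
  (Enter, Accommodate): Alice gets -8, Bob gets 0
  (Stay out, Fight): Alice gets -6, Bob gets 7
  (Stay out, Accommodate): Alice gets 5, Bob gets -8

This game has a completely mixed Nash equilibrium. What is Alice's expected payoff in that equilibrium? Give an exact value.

-18/25

First find q, the probability Bob plays Fight, from Alice's indifference between Enter and Stay out: 6q − 8(1−q) = −6q + 5(1−q), giving q = 13/25.
Since Alice is indifferent in equilibrium, Alice's expected payoff equals the payoff from either row against (13/25, 12/25). Using Enter: 6(13/25) − 8(12/25) = -18/25.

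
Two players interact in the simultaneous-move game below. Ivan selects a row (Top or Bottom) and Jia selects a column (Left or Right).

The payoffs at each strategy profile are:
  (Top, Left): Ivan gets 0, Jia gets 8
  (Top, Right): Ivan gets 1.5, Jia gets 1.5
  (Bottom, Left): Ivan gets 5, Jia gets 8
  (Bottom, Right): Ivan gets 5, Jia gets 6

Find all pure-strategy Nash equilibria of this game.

(Top, Left): Ivan prefers Bottom (5 > 0) — not an equilibrium.
(Top, Right): Ivan prefers Bottom (5 > 1.5); Jia prefers Left (8 > 1.5) — not an equilibrium.
(Bottom, Left): Ivan gets 5 ≥ 0 from Top, and Jia gets 8 ≥ 6 from Right — Nash equilibrium.
(Bottom, Right): Jia prefers Left (8 > 6) — not an equilibrium.

(Bottom, Left)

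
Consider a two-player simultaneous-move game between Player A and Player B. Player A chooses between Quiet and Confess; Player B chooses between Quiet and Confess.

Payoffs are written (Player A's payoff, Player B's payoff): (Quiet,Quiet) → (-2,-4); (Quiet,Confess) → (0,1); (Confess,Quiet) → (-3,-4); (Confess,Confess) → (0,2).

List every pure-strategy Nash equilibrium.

(Quiet, Confess) and (Confess, Confess)

(Quiet, Quiet): Player B prefers Confess (1 > -4) — not an equilibrium.
(Quiet, Confess): Player A gets 0 ≥ 0 from Confess, and Player B gets 1 ≥ -4 from Quiet — Nash equilibrium.
(Confess, Quiet): Player A prefers Quiet (-2 > -3); Player B prefers Confess (2 > -4) — not an equilibrium.
(Confess, Confess): Player A gets 0 ≥ 0 from Quiet, and Player B gets 2 ≥ -4 from Quiet — Nash equilibrium.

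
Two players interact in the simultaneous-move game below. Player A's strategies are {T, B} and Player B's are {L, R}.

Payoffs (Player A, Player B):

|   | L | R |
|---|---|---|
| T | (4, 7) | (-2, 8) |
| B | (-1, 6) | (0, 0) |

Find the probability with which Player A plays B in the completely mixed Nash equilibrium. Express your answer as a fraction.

Let r be the probability that Player A plays T. In a completely mixed equilibrium, Player B must be indifferent between L and R.
Player B's expected payoff from L is 7r + 6(1−r); from R it is 8r.
Setting these equal: r + 6 = 8r, so r = 6/7.
Therefore Player A plays B with probability 1 − 6/7 = 1/7.

1/7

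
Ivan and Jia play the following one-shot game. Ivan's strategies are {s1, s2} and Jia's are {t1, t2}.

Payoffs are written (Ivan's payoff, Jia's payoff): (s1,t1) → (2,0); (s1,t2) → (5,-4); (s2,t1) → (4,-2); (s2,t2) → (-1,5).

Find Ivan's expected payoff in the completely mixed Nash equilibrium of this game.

First find y, the probability Jia plays t1, from Ivan's indifference between s1 and s2: 2y + 5(1−y) = 4y − (1−y), giving y = 3/4.
Since Ivan is indifferent in equilibrium, Ivan's expected payoff equals the payoff from either row against (3/4, 1/4). Using s1: 2(3/4) + 5(1/4) = 11/4.

11/4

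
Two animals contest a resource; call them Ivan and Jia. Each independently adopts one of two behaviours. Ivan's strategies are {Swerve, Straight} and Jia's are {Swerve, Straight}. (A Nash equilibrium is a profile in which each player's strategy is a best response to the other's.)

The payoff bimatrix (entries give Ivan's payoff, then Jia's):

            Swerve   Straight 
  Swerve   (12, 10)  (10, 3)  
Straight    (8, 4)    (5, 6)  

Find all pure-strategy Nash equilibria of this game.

(Swerve, Swerve)

(Swerve, Swerve): Ivan gets 12 ≥ 8 from Straight, and Jia gets 10 ≥ 3 from Straight — Nash equilibrium.
(Swerve, Straight): Jia prefers Swerve (10 > 3) — not an equilibrium.
(Straight, Swerve): Ivan prefers Swerve (12 > 8); Jia prefers Straight (6 > 4) — not an equilibrium.
(Straight, Straight): Ivan prefers Swerve (10 > 5) — not an equilibrium.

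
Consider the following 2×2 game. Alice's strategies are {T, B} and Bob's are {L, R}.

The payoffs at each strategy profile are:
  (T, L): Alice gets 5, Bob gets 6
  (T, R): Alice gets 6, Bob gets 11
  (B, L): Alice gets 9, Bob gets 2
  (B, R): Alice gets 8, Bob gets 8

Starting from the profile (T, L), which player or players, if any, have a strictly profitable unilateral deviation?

Alice at (T, L) earns 5; deviating to B yields 9 — a strict improvement.
Bob earns 6; deviating to R yields 11 — a strict improvement.
Both Alice and Bob have strictly profitable deviations.

Both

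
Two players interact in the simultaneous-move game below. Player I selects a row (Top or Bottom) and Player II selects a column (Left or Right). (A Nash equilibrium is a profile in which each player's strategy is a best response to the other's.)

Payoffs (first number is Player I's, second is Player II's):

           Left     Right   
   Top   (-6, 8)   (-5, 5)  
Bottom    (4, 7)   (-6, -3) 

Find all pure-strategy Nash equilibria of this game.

(Bottom, Left)

(Top, Left): Player I prefers Bottom (4 > -6) — not an equilibrium.
(Top, Right): Player II prefers Left (8 > 5) — not an equilibrium.
(Bottom, Left): Player I gets 4 ≥ -6 from Top, and Player II gets 7 ≥ -3 from Right — Nash equilibrium.
(Bottom, Right): Player I prefers Top (-5 > -6); Player II prefers Left (7 > -3) — not an equilibrium.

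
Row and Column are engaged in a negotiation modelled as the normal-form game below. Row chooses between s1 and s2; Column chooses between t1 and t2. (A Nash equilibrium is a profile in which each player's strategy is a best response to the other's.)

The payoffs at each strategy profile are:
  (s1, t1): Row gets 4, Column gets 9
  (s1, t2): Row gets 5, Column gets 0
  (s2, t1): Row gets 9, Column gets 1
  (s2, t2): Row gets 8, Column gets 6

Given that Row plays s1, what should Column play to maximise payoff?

t1

Against s1, Column earns 9 from t1 and 0 from t2.
So t1 is the best response.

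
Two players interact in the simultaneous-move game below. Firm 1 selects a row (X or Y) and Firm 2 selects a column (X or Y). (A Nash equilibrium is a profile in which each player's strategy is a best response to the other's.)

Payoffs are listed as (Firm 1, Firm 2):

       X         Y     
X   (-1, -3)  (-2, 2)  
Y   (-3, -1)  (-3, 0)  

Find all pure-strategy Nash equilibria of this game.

(X, X): Firm 2 prefers Y (2 > -3) — not an equilibrium.
(X, Y): Firm 1 gets -2 ≥ -3 from Y, and Firm 2 gets 2 ≥ -3 from X — Nash equilibrium.
(Y, X): Firm 1 prefers X (-1 > -3); Firm 2 prefers Y (0 > -1) — not an equilibrium.
(Y, Y): Firm 1 prefers X (-2 > -3) — not an equilibrium.

(X, Y)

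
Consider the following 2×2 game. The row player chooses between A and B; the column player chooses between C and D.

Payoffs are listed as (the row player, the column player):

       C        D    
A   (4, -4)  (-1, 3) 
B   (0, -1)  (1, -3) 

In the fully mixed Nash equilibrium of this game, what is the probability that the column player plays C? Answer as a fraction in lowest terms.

1/3

Let q be the probability that the column player plays C. In a completely mixed equilibrium, the row player must be indifferent between A and B.
The row player's expected payoff from A is 4q − (1−q); from B it is (1−q).
Setting these equal: 5q − 1 = −q + 1, so q = 1/3.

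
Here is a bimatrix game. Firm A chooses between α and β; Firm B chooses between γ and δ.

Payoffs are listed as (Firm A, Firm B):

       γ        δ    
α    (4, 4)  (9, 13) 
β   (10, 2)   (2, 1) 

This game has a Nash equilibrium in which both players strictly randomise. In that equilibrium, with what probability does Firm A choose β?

9/10

Let x be the probability that Firm A plays α. In a completely mixed equilibrium, Firm B must be indifferent between γ and δ.
Firm B's expected payoff from γ is 4x + 2(1−x); from δ it is 13x + (1−x).
Setting these equal: 2x + 2 = 12x + 1, so x = 1/10.
Therefore Firm A plays β with probability 1 − 1/10 = 9/10.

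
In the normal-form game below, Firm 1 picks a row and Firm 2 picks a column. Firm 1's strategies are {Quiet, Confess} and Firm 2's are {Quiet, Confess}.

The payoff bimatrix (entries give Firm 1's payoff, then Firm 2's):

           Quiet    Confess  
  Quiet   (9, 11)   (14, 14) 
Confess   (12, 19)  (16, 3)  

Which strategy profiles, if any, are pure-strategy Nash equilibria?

(Confess, Quiet)

(Quiet, Quiet): Firm 1 prefers Confess (12 > 9); Firm 2 prefers Confess (14 > 11) — not an equilibrium.
(Quiet, Confess): Firm 1 prefers Confess (16 > 14) — not an equilibrium.
(Confess, Quiet): Firm 1 gets 12 ≥ 9 from Quiet, and Firm 2 gets 19 ≥ 3 from Confess — Nash equilibrium.
(Confess, Confess): Firm 2 prefers Quiet (19 > 3) — not an equilibrium.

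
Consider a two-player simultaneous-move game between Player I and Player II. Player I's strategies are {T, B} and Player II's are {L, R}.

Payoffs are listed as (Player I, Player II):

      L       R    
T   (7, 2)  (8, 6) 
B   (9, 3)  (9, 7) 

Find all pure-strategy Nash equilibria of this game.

(T, L): Player I prefers B (9 > 7); Player II prefers R (6 > 2) — not an equilibrium.
(T, R): Player I prefers B (9 > 8) — not an equilibrium.
(B, L): Player II prefers R (7 > 3) — not an equilibrium.
(B, R): Player I gets 9 ≥ 8 from T, and Player II gets 7 ≥ 3 from L — Nash equilibrium.

(B, R)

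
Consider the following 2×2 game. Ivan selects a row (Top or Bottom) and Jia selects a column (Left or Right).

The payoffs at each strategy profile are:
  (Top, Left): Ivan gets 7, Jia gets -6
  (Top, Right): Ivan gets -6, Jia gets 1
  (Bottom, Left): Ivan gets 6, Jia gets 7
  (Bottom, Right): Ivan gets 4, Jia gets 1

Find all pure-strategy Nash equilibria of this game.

(Top, Left): Jia prefers Right (1 > -6) — not an equilibrium.
(Top, Right): Ivan prefers Bottom (4 > -6) — not an equilibrium.
(Bottom, Left): Ivan prefers Top (7 > 6) — not an equilibrium.
(Bottom, Right): Jia prefers Left (7 > 1) — not an equilibrium.

none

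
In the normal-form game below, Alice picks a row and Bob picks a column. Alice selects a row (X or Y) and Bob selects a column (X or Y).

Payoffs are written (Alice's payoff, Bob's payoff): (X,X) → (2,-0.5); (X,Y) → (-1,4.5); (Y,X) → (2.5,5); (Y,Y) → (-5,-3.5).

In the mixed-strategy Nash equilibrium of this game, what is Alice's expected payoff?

5/3

First find y, the probability Bob plays X, from Alice's indifference between X and Y: 2y − (1−y) = 2.5y − 5(1−y), giving y = 8/9.
Since Alice is indifferent in equilibrium, Alice's expected payoff equals the payoff from either row against (8/9, 1/9). Using X: 2(8/9) − (1/9) = 5/3.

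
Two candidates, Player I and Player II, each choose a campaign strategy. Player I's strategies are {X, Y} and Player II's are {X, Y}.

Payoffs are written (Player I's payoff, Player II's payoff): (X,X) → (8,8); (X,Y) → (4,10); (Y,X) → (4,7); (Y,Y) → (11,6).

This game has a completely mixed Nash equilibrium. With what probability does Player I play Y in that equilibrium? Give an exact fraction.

Let p be the probability that Player I plays X. In a completely mixed equilibrium, Player II must be indifferent between X and Y.
Player II's expected payoff from X is 8p + 7(1−p); from Y it is 10p + 6(1−p).
Setting these equal: p + 7 = 4p + 6, so p = 1/3.
Therefore Player I plays Y with probability 1 − 1/3 = 2/3.

2/3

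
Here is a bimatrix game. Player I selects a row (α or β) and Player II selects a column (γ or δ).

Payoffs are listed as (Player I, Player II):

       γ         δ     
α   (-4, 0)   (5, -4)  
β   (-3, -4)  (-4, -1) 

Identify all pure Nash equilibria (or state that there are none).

(α, γ): Player I prefers β (-3 > -4) — not an equilibrium.
(α, δ): Player II prefers γ (0 > -4) — not an equilibrium.
(β, γ): Player II prefers δ (-1 > -4) — not an equilibrium.
(β, δ): Player I prefers α (5 > -4) — not an equilibrium.

none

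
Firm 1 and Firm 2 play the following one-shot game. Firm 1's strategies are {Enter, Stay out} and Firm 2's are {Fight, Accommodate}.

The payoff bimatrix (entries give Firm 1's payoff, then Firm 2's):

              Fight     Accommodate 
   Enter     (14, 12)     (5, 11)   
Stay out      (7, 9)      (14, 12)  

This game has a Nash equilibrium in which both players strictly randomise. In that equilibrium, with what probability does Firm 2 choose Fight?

9/16

Let y be the probability that Firm 2 plays Fight. In a completely mixed equilibrium, Firm 1 must be indifferent between Enter and Stay out.
Firm 1's expected payoff from Enter is 14y + 5(1−y); from Stay out it is 7y + 14(1−y).
Setting these equal: 9y + 5 = −7y + 14, so y = 9/16.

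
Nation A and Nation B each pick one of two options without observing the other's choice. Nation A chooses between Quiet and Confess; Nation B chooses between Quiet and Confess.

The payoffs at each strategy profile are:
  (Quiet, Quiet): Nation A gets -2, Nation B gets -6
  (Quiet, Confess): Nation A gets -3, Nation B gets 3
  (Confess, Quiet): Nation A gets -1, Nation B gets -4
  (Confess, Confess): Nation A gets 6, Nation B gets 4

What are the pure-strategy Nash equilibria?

(Quiet, Quiet): Nation A prefers Confess (-1 > -2); Nation B prefers Confess (3 > -6) — not an equilibrium.
(Quiet, Confess): Nation A prefers Confess (6 > -3) — not an equilibrium.
(Confess, Quiet): Nation B prefers Confess (4 > -4) — not an equilibrium.
(Confess, Confess): Nation A gets 6 ≥ -3 from Quiet, and Nation B gets 4 ≥ -4 from Quiet — Nash equilibrium.

(Confess, Confess)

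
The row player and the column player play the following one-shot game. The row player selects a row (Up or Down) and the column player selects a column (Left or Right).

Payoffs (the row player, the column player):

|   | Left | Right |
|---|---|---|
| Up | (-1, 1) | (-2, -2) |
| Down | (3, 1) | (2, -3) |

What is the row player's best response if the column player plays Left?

Against Left, the row player earns -1 from Up and 3 from Down.
So Down is the best response.

Down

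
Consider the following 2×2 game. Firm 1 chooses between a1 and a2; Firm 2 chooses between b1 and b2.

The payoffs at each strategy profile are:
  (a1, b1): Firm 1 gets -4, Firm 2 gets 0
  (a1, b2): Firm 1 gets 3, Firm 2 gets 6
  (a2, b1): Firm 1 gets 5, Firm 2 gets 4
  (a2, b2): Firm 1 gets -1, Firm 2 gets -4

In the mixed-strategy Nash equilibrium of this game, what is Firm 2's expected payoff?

First find p, the probability Firm 1 plays a1, from Firm 2's indifference between b1 and b2: 4(1−p) = 6p − 4(1−p), giving p = 4/7.
Since Firm 2 is indifferent in equilibrium, Firm 2's expected payoff equals the payoff from either column against (4/7, 3/7). Using b1: 4(3/7) = 12/7.

12/7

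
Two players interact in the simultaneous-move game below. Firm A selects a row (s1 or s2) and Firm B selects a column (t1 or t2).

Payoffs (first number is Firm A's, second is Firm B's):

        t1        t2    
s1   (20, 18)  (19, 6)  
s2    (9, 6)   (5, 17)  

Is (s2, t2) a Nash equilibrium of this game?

At (s2, t2), Firm A earns 5; switching to s1 would give 19, so Firm A would deviate.
Firm B earns 17; switching to t1 would give 6, so Firm B has no profitable deviation.
Since at least one player can profitably deviate, this is not a Nash equilibrium.

No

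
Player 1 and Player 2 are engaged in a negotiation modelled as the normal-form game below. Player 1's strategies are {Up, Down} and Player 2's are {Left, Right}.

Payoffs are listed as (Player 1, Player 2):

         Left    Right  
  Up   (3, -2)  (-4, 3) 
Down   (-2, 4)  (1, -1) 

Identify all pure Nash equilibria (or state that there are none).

none

(Up, Left): Player 2 prefers Right (3 > -2) — not an equilibrium.
(Up, Right): Player 1 prefers Down (1 > -4) — not an equilibrium.
(Down, Left): Player 1 prefers Up (3 > -2) — not an equilibrium.
(Down, Right): Player 2 prefers Left (4 > -1) — not an equilibrium.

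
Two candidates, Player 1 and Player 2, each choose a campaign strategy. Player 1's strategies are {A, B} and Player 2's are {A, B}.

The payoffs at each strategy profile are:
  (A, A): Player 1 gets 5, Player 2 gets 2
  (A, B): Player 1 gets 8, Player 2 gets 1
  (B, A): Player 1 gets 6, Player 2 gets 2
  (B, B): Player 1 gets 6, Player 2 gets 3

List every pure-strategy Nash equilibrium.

(A, A): Player 1 prefers B (6 > 5) — not an equilibrium.
(A, B): Player 2 prefers A (2 > 1) — not an equilibrium.
(B, A): Player 2 prefers B (3 > 2) — not an equilibrium.
(B, B): Player 1 prefers A (8 > 6) — not an equilibrium.

none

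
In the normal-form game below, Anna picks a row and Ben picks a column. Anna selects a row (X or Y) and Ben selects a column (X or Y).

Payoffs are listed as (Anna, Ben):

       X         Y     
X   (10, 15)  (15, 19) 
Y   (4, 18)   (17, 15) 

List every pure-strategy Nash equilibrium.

(X, X): Ben prefers Y (19 > 15) — not an equilibrium.
(X, Y): Anna prefers Y (17 > 15) — not an equilibrium.
(Y, X): Anna prefers X (10 > 4) — not an equilibrium.
(Y, Y): Ben prefers X (18 > 15) — not an equilibrium.

none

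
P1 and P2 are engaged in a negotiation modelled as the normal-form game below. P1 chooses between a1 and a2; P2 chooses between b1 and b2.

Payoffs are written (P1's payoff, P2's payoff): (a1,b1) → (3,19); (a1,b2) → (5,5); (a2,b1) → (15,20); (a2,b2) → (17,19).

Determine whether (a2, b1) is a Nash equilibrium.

At (a2, b1), P1 earns 15; switching to a1 would give 3, so P1 has no profitable deviation.
P2 earns 20; switching to b2 would give 19, so P2 has no profitable deviation.
Neither player can gain by a unilateral deviation, so this profile is a Nash equilibrium.

Yes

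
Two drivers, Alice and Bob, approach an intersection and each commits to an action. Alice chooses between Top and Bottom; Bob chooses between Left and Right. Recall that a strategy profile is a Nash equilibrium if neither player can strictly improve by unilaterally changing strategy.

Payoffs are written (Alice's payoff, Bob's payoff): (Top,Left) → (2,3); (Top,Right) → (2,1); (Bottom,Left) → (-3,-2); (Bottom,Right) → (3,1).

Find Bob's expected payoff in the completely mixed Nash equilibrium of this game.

First find p, the probability Alice plays Top, from Bob's indifference between Left and Right: 3p − 2(1−p) = p + (1−p), giving p = 3/5.
Since Bob is indifferent in equilibrium, Bob's expected payoff equals the payoff from either column against (3/5, 2/5). Using Left: 3(3/5) − 2(2/5) = 1.

1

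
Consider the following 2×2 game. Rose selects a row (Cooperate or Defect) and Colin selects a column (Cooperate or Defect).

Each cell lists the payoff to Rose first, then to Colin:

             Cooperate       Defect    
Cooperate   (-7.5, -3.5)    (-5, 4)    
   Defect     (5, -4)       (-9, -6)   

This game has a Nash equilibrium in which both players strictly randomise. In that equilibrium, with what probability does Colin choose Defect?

Let y be the probability that Colin plays Cooperate. In a completely mixed equilibrium, Rose must be indifferent between Cooperate and Defect.
Rose's expected payoff from Cooperate is −7.5y − 5(1−y); from Defect it is 5y − 9(1−y).
Setting these equal: −2.5y − 5 = 14y − 9, so y = 8/33.
Therefore Colin plays Defect with probability 1 − 8/33 = 25/33.

25/33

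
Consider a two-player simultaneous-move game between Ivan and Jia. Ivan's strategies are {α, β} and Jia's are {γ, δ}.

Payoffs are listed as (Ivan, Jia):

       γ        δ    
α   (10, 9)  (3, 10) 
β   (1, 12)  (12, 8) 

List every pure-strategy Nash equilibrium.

none

(α, γ): Jia prefers δ (10 > 9) — not an equilibrium.
(α, δ): Ivan prefers β (12 > 3) — not an equilibrium.
(β, γ): Ivan prefers α (10 > 1) — not an equilibrium.
(β, δ): Jia prefers γ (12 > 8) — not an equilibrium.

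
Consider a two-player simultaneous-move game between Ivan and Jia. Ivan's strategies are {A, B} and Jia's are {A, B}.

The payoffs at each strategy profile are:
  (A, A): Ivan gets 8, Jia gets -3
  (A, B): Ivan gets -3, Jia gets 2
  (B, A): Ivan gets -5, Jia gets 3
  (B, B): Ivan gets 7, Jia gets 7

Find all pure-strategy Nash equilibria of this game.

(B, B)

(A, A): Jia prefers B (2 > -3) — not an equilibrium.
(A, B): Ivan prefers B (7 > -3) — not an equilibrium.
(B, A): Ivan prefers A (8 > -5); Jia prefers B (7 > 3) — not an equilibrium.
(B, B): Ivan gets 7 ≥ -3 from A, and Jia gets 7 ≥ 3 from A — Nash equilibrium.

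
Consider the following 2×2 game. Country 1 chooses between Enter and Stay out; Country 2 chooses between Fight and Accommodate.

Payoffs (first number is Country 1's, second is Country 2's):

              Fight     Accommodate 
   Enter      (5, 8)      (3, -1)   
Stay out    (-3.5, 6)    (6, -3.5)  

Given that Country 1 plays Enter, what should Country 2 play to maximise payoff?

Against Enter, Country 2 earns 8 from Fight and -1 from Accommodate.
So Fight is the best response.

Fight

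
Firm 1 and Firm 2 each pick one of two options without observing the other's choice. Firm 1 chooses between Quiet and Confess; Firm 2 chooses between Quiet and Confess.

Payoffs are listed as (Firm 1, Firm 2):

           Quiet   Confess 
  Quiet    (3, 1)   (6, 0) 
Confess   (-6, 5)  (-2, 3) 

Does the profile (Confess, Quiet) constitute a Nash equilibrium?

No

At (Confess, Quiet), Firm 1 earns -6; switching to Quiet would give 3, so Firm 1 would deviate.
Firm 2 earns 5; switching to Confess would give 3, so Firm 2 has no profitable deviation.
Since at least one player can profitably deviate, this is not a Nash equilibrium.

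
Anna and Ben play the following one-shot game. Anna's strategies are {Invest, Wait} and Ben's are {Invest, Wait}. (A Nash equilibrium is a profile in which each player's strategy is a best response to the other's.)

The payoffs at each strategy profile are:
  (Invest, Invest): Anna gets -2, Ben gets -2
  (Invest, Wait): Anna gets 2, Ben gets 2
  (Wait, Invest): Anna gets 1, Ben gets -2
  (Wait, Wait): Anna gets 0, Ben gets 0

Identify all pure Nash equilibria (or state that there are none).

(Invest, Invest): Anna prefers Wait (1 > -2); Ben prefers Wait (2 > -2) — not an equilibrium.
(Invest, Wait): Anna gets 2 ≥ 0 from Wait, and Ben gets 2 ≥ -2 from Invest — Nash equilibrium.
(Wait, Invest): Ben prefers Wait (0 > -2) — not an equilibrium.
(Wait, Wait): Anna prefers Invest (2 > 0) — not an equilibrium.

(Invest, Wait)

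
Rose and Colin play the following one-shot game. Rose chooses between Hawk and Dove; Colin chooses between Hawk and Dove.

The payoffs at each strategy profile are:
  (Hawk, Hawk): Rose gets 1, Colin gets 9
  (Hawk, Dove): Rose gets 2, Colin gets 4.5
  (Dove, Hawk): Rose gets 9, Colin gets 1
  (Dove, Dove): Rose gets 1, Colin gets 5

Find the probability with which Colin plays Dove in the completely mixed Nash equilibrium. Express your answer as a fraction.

Let q be the probability that Colin plays Hawk. In a completely mixed equilibrium, Rose must be indifferent between Hawk and Dove.
Rose's expected payoff from Hawk is q + 2(1−q); from Dove it is 9q + (1−q).
Setting these equal: −q + 2 = 8q + 1, so q = 1/9.
Therefore Colin plays Dove with probability 1 − 1/9 = 8/9.

8/9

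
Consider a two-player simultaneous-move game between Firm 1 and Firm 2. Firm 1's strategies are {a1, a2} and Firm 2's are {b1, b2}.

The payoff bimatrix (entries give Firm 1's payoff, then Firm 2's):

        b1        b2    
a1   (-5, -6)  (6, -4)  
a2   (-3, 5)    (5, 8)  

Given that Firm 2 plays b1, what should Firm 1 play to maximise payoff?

a2

Against b1, Firm 1 earns -5 from a1 and -3 from a2.
So a2 is the best response.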